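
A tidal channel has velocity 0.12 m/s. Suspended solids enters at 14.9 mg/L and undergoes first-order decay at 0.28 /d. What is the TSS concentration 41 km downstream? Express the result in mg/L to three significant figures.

Travel time t = 41 km / 0.12 m/s = 4.1e+04/0.12 = 3.417e+05 s = 3.954 d.
First-order decay: C = 14.9·exp(−0.28·3.954) = 14.9·0.3305 = 4.924 mg/L.

4.92 mg/L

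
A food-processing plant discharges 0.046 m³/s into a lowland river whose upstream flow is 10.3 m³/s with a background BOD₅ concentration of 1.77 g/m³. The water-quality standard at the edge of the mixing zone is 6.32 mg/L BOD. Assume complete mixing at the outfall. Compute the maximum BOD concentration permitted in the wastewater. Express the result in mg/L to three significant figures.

1030 mg/L

Mass balance: 6.32·10.35 = 0.046·Cₑ + 10.3·1.77.
Cₑ = (65.39 − 18.23) / 0.046 = 1025 mg/L.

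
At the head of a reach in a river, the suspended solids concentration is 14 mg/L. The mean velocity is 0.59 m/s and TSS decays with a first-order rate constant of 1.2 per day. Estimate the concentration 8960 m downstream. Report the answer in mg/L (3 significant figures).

11.3 mg/L

Travel time t = 8960 m / 0.59 m/s = 8960/0.59 = 1.519e+04 s = 0.1758 d.
First-order decay: C = 14·exp(−1.2·0.1758) = 14·0.8098 = 11.34 mg/L.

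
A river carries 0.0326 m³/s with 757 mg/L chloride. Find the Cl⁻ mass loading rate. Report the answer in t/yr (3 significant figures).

Mass flux = Q·C = 0.0326 m³/s × 757 g/m³ = 24.68 g/s.
= 24.68 g/s × 31.56 = 778.8 t/yr.

779 t/yr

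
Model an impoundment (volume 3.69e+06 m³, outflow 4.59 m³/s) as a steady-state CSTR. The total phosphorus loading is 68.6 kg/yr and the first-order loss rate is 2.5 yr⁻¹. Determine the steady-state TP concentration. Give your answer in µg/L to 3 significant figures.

0.445 µg/L

Outflow Q = 4.59 m³/s × 3.156e+07 s/yr = 1.448e+08 m³/yr.
Steady-state CSTR mass balance: W = Q·C + k·V·C, so C = W/(Q + kV).
Q + kV = 1.448e+08 + 2.5·3.69e+06 = 1.541e+08 m³/yr.
C = 68.6/1.541e+08 = 4.452e-07 kg/m³ = 0.0004452 mg/L = 0.4452 µg/L.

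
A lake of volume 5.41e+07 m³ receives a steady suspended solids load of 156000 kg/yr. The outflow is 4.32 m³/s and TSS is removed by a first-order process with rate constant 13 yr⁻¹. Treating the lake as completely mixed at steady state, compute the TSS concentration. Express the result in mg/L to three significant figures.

0.186 mg/L

Outflow Q = 4.32 m³/s × 3.156e+07 s/yr = 1.363e+08 m³/yr.
Steady-state CSTR mass balance: W = Q·C + k·V·C, so C = W/(Q + kV).
Q + kV = 1.363e+08 + 13·5.41e+07 = 8.396e+08 m³/yr.
C = 156000/8.396e+08 = 0.0001858 kg/m³ = 0.1858 mg/L.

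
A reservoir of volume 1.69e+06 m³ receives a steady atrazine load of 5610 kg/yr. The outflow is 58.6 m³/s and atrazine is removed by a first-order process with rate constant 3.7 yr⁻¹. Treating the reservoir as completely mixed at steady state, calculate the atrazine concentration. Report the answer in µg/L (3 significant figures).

3.02 µg/L

Outflow Q = 58.6 m³/s × 3.156e+07 s/yr = 1.849e+09 m³/yr.
Steady-state CSTR mass balance: W = Q·C + k·V·C, so C = W/(Q + kV).
Q + kV = 1.849e+09 + 3.7·1.69e+06 = 1.856e+09 m³/yr.
C = 5610/1.856e+09 = 3.023e-06 kg/m³ = 0.003023 mg/L = 3.023 µg/L.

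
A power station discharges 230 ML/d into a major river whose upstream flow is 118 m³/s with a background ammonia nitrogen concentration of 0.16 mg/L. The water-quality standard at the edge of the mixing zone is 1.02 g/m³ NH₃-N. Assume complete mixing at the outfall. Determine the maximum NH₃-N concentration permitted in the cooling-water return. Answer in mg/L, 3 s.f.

230 ML/d = 2.662 m³/s.
Mass balance: 1.02·120.7 = 2.662·Cₑ + 118·0.16.
Cₑ = (123.1 − 18.88) / 2.662 = 39.14 mg/L.

39.1 mg/L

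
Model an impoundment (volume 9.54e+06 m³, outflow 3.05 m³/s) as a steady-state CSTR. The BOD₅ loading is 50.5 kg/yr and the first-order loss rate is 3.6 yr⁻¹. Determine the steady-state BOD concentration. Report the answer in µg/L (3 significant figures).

Outflow Q = 3.05 m³/s × 3.156e+07 s/yr = 9.625e+07 m³/yr.
Steady-state CSTR mass balance: W = Q·C + k·V·C, so C = W/(Q + kV).
Q + kV = 9.625e+07 + 3.6·9.54e+06 = 1.306e+08 m³/yr.
C = 50.5/1.306e+08 = 3.867e-07 kg/m³ = 0.0003867 mg/L = 0.3867 µg/L.

0.387 µg/L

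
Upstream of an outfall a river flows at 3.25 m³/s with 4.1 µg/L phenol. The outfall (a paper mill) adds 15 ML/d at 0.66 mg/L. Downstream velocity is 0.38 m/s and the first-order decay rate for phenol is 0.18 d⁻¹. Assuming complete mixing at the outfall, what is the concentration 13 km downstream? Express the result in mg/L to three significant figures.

15 ML/d = 0.1736 m³/s.
4.1 µg/L = 0.0041 mg/L.
After complete mixing, C₀ = (0.1736·0.66 + 3.25·0.0041) / 3.424 = 0.03736 mg/L.
Travel time t = 1.3e+04 m / 0.38 m/s = 3.421e+04 s = 0.396 d.
C = 0.03736·exp(−0.18·0.396) = 0.03736·0.9312 = 0.03479 mg/L.

0.0348 mg/L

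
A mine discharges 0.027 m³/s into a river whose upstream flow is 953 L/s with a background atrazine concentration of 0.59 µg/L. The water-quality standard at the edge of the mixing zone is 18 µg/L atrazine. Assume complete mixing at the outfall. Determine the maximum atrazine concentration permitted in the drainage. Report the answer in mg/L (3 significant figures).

0.633 mg/L

953 L/s = 0.953 m³/s.
0.59 µg/L = 0.00059 mg/L.
18 µg/L = 0.018 mg/L.
Mass balance: 0.018·0.98 = 0.027·Cₑ + 0.953·0.00059.
Cₑ = (0.01764 − 0.0005623) / 0.027 = 0.6325 mg/L.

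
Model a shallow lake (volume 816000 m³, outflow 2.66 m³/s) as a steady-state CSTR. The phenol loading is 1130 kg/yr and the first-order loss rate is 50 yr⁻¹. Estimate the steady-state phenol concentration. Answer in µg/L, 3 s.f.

Outflow Q = 2.66 m³/s × 3.156e+07 s/yr = 8.394e+07 m³/yr.
Steady-state CSTR mass balance: W = Q·C + k·V·C, so C = W/(Q + kV).
Q + kV = 8.394e+07 + 50·816000 = 1.247e+08 m³/yr.
C = 1130/1.247e+08 = 9.059e-06 kg/m³ = 0.009059 mg/L = 9.059 µg/L.

9.06 µg/L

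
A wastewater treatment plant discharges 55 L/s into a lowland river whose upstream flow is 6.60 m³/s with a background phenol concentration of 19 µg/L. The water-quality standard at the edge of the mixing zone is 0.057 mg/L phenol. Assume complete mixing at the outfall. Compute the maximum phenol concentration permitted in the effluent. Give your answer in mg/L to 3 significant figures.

55 L/s = 0.055 m³/s.
19 µg/L = 0.019 mg/L.
Mass balance: 0.057·6.655 = 0.055·Cₑ + 6.6·0.019.
Cₑ = (0.3793 − 0.1254) / 0.055 = 4.617 mg/L.

4.62 mg/L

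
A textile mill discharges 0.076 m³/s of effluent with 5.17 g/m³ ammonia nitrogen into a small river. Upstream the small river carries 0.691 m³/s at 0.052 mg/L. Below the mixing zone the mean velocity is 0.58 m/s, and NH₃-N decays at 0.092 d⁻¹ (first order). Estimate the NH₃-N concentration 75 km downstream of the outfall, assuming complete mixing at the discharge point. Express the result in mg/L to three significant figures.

After complete mixing, C₀ = (0.076·5.17 + 0.691·0.052) / 0.767 = 0.5591 mg/L.
Travel time t = 7.5e+04 m / 0.58 m/s = 1.293e+05 s = 1.497 d.
C = 0.5591·exp(−0.092·1.497) = 0.5591·0.8714 = 0.4872 mg/L.

0.487 mg/L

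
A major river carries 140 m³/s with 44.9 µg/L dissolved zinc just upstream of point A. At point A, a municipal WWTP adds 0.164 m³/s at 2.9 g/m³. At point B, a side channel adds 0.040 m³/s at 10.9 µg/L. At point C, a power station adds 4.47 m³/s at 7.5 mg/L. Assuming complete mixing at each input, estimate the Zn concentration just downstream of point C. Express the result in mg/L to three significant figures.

0.278 mg/L

44.9 µg/L = 0.0449 mg/L.
After input A: C = (140·0.0449 + 0.164·2.9) / 140.2 = 0.04824 mg/L.
10.9 µg/L = 0.0109 mg/L.
After input B: C = (140.2·0.04824 + 0.04·0.0109) / 140.2 = 0.04823 mg/L.
After input C: C = (140.2·0.04823 + 4.47·7.5) / 144.7 = 0.2785 mg/L.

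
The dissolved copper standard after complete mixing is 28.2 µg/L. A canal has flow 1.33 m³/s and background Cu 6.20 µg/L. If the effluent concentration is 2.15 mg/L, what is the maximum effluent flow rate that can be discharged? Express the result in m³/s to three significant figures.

0.0138 m³/s

6.20 µg/L = 0.0062 mg/L.
28.2 µg/L = 0.0282 mg/L.
Mass balance at complete mixing: C_std·(Q_w + Q_r) = Q_w·C_e + Q_r·C_b.
Rearranging, Q_w = Q_r·(C_std − C_b)/(C_e − C_std) = 1.33·(0.0282 − 0.0062) / (2.15 − 0.0282) = 0.01379 m³/s.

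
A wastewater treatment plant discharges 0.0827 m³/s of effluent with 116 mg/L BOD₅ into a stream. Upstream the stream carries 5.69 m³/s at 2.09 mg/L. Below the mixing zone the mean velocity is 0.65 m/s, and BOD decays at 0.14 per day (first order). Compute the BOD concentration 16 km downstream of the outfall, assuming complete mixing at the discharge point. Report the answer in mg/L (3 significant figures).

3.58 mg/L

After complete mixing, C₀ = (0.0827·116 + 5.69·2.09) / 5.773 = 3.722 mg/L.
Travel time t = 1.6e+04 m / 0.65 m/s = 2.462e+04 s = 0.2849 d.
C = 3.722·exp(−0.14·0.2849) = 3.722·0.9609 = 3.576 mg/L.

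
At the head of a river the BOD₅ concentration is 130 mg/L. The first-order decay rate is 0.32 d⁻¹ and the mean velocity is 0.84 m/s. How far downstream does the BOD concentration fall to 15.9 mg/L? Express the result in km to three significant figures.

From C = C₀·e^(−kt), t = ln(C₀/C)/k = ln(130/15.9)/0.32 = 2.101/0.32 = 6.566 d.
Distance = v·t = 0.84 m/s × 5.673e+05 s = 4.766e+05 m = 476.6 km.

477 km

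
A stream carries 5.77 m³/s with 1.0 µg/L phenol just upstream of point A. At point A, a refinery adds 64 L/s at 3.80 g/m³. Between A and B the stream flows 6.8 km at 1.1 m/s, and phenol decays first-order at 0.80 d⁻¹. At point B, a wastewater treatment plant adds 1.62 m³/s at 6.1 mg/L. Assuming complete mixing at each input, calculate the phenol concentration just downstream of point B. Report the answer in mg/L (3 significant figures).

1.0 µg/L = 0.001 mg/L.
64 L/s = 0.064 m³/s.
After input A: C = (5.77·0.001 + 0.064·3.8) / 5.834 = 0.04268 mg/L.
Over the 6.8 km reach to input B (t = 6182 s = 0.07155 d), decay gives C = 0.04268·exp(−0.80·0.07155) = 0.0403 mg/L.
After input B: C = (5.834·0.0403 + 1.62·6.1) / 7.454 = 1.357 mg/L.

1.36 mg/L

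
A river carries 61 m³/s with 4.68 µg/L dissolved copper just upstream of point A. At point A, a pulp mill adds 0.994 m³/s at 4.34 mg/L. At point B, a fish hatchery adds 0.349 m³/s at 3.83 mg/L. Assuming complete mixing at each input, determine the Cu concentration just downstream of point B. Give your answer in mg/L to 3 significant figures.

0.0952 mg/L

4.68 µg/L = 0.00468 mg/L.
After input A: C = (61·0.00468 + 0.994·4.34) / 61.99 = 0.07419 mg/L.
After input B: C = (61.99·0.07419 + 0.349·3.83) / 62.34 = 0.09522 mg/L.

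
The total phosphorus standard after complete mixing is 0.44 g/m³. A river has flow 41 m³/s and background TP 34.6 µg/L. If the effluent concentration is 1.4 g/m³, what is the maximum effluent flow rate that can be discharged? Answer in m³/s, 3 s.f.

17.3 m³/s

34.6 µg/L = 0.0346 mg/L.
Mass balance at complete mixing: C_std·(Q_w + Q_r) = Q_w·C_e + Q_r·C_b.
Rearranging, Q_w = Q_r·(C_std − C_b)/(C_e − C_std) = 41·(0.44 − 0.0346) / (1.4 − 0.44) = 17.31 m³/s.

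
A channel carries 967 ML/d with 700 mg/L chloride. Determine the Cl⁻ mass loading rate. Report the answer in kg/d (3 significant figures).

677000 kg/d

967 ML/d = 11.19 m³/s.
Mass flux = Q·C = 11.19 m³/s × 700 g/m³ = 7834 g/s.
= 7834 g/s × 86.4 = 6.769e+05 kg/d.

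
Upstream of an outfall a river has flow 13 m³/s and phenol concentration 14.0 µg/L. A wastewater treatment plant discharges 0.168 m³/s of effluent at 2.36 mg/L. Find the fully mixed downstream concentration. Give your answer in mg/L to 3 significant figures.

0.0439 mg/L

14.0 µg/L = 0.014 mg/L.
Flow-weighted mixing gives C = (0.168·2.36 + 13·0.014) / (0.168 + 13) = 0.5785/13.17 = 0.04393 mg/L.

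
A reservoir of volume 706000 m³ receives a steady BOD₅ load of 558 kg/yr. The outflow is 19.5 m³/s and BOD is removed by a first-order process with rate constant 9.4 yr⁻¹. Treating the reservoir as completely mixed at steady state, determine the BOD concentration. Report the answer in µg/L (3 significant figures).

0.897 µg/L

Outflow Q = 19.5 m³/s × 3.156e+07 s/yr = 6.154e+08 m³/yr.
Steady-state CSTR mass balance: W = Q·C + k·V·C, so C = W/(Q + kV).
Q + kV = 6.154e+08 + 9.4·706000 = 6.22e+08 m³/yr.
C = 558/6.22e+08 = 8.971e-07 kg/m³ = 0.0008971 mg/L = 0.8971 µg/L.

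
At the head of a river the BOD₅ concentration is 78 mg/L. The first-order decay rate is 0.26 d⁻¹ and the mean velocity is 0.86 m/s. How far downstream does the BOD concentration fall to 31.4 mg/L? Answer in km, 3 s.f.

260 km

From C = C₀·e^(−kt), t = ln(C₀/C)/k = ln(78/31.4)/0.26 = 0.9099/0.26 = 3.5 d.
Distance = v·t = 0.86 m/s × 3.024e+05 s = 2.6e+05 m = 260 km.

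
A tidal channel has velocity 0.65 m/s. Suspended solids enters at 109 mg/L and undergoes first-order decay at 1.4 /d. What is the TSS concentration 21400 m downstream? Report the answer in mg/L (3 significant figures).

Travel time t = 21400 m / 0.65 m/s = 2.14e+04/0.65 = 3.292e+04 s = 0.3811 d.
First-order decay: C = 109·exp(−1.4·0.3811) = 109·0.5866 = 63.94 mg/L.

63.9 mg/L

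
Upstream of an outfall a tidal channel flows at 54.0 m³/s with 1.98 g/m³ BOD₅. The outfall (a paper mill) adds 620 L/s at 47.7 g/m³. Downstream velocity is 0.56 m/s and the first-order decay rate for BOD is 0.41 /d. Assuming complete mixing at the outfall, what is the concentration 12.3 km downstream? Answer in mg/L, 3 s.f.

620 L/s = 0.62 m³/s.
After complete mixing, C₀ = (0.62·47.7 + 54·1.98) / 54.62 = 2.499 mg/L.
Travel time t = 1.23e+04 m / 0.56 m/s = 2.196e+04 s = 0.2542 d.
C = 2.499·exp(−0.41·0.2542) = 2.499·0.901 = 2.252 mg/L.

2.25 mg/L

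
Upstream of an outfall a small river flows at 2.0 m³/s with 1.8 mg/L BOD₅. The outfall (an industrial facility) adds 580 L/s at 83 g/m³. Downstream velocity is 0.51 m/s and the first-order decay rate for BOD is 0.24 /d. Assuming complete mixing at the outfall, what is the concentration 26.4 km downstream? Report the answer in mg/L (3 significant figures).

17.4 mg/L

580 L/s = 0.58 m³/s.
After complete mixing, C₀ = (0.58·83 + 2·1.8) / 2.58 = 20.05 mg/L.
Travel time t = 2.64e+04 m / 0.51 m/s = 5.176e+04 s = 0.5991 d.
C = 20.05·exp(−0.24·0.5991) = 20.05·0.8661 = 17.37 mg/L.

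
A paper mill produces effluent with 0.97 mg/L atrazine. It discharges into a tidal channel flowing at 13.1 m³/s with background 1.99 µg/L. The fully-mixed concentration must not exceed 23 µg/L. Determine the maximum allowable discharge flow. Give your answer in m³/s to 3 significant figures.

1.99 µg/L = 0.00199 mg/L.
23 µg/L = 0.023 mg/L.
Mass balance at complete mixing: C_std·(Q_w + Q_r) = Q_w·C_e + Q_r·C_b.
Rearranging, Q_w = Q_r·(C_std − C_b)/(C_e − C_std) = 13.1·(0.023 − 0.00199) / (0.97 − 0.023) = 0.2906 m³/s.

0.291 m³/s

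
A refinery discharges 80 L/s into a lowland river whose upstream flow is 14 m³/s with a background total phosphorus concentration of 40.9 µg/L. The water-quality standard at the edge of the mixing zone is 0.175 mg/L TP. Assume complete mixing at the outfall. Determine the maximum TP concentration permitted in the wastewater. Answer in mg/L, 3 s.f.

80 L/s = 0.08 m³/s.
40.9 µg/L = 0.0409 mg/L.
Mass balance: 0.175·14.08 = 0.08·Cₑ + 14·0.0409.
Cₑ = (2.464 − 0.5726) / 0.08 = 23.64 mg/L.

23.6 mg/L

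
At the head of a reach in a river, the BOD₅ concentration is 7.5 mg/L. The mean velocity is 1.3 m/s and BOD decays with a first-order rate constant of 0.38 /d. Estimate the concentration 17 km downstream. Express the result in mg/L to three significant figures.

Travel time t = 17 km / 1.3 m/s = 1.7e+04/1.3 = 1.308e+04 s = 0.1514 d.
First-order decay: C = 7.5·exp(−0.38·0.1514) = 7.5·0.9441 = 7.081 mg/L.

7.08 mg/L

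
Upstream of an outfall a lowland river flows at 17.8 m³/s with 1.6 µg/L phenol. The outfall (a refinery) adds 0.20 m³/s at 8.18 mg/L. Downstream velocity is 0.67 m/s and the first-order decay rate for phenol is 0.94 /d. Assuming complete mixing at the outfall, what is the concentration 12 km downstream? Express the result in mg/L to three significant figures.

0.0761 mg/L

1.6 µg/L = 0.0016 mg/L.
After complete mixing, C₀ = (0.2·8.18 + 17.8·0.0016) / 18 = 0.09247 mg/L.
Travel time t = 1.2e+04 m / 0.67 m/s = 1.791e+04 s = 0.2073 d.
C = 0.09247·exp(−0.94·0.2073) = 0.09247·0.823 = 0.0761 mg/L.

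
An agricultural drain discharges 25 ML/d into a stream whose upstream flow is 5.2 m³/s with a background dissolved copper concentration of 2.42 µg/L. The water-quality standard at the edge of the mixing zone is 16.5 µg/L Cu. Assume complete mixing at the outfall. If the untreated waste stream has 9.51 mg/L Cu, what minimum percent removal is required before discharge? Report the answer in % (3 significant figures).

97.2 %

25 ML/d = 0.2894 m³/s.
2.42 µg/L = 0.00242 mg/L.
16.5 µg/L = 0.0165 mg/L.
Mass balance: 0.0165·5.489 = 0.2894·Cₑ + 5.2·0.00242.
Cₑ = (0.09057 − 0.01258) / 0.2894 = 0.2695 mg/L.
Required removal = 1 − 0.2695/9.51 = 97.17 %.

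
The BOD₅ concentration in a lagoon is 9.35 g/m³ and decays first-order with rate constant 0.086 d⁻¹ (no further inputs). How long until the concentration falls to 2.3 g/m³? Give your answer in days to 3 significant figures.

16.3 d

t = ln(C₀/C)/k = ln(9.35/2.3)/0.086 = 1.402/0.086 = 16.31 d.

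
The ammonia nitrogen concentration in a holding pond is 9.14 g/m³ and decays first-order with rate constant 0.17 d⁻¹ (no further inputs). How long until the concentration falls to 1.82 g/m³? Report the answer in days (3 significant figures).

t = ln(C₀/C)/k = ln(9.14/1.82)/0.17 = 1.614/0.17 = 9.493 d.

9.49 d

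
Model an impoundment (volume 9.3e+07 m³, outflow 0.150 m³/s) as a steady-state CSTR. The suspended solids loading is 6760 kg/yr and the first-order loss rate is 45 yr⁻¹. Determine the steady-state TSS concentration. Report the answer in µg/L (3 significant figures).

Outflow Q = 0.150 m³/s × 3.156e+07 s/yr = 4.734e+06 m³/yr.
Steady-state CSTR mass balance: W = Q·C + k·V·C, so C = W/(Q + kV).
Q + kV = 4.734e+06 + 45·9.3e+07 = 4.19e+09 m³/yr.
C = 6760/4.19e+09 = 1.613e-06 kg/m³ = 0.001613 mg/L = 1.613 µg/L.

1.61 µg/L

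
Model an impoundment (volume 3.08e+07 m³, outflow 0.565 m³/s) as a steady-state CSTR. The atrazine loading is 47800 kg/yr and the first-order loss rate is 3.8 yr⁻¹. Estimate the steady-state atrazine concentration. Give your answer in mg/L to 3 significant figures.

Outflow Q = 0.565 m³/s × 3.156e+07 s/yr = 1.783e+07 m³/yr.
Steady-state CSTR mass balance: W = Q·C + k·V·C, so C = W/(Q + kV).
Q + kV = 1.783e+07 + 3.8·3.08e+07 = 1.349e+08 m³/yr.
C = 47800/1.349e+08 = 0.0003544 kg/m³ = 0.3544 mg/L.

0.354 mg/L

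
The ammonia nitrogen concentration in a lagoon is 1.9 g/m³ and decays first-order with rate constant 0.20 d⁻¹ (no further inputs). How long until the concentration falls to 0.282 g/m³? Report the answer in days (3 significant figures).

9.54 d

t = ln(C₀/C)/k = ln(1.9/0.282)/0.20 = 1.908/0.20 = 9.539 d.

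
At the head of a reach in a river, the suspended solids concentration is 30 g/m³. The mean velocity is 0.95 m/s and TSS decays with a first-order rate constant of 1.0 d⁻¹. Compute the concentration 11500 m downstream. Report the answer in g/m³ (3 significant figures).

26.1 g/m³

Travel time t = 11500 m / 0.95 m/s = 1.15e+04/0.95 = 1.211e+04 s = 0.1401 d.
First-order decay: C = 30·exp(−1.0·0.1401) = 30·0.8693 = 26.08 g/m³.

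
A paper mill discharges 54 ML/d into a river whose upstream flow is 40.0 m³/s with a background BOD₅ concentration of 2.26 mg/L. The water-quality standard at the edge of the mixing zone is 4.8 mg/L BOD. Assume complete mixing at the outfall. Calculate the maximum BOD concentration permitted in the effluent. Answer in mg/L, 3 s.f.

54 ML/d = 0.625 m³/s.
Mass balance: 4.8·40.62 = 0.625·Cₑ + 40·2.26.
Cₑ = (195 − 90.4) / 0.625 = 167.4 mg/L.

167 mg/L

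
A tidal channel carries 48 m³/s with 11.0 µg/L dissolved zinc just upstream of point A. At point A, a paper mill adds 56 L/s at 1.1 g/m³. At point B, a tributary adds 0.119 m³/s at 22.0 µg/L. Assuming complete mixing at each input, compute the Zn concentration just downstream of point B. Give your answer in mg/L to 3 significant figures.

0.0123 mg/L

11.0 µg/L = 0.011 mg/L.
56 L/s = 0.056 m³/s.
After input A: C = (48·0.011 + 0.056·1.1) / 48.06 = 0.01227 mg/L.
22.0 µg/L = 0.022 mg/L.
After input B: C = (48.06·0.01227 + 0.119·0.022) / 48.17 = 0.01229 mg/L.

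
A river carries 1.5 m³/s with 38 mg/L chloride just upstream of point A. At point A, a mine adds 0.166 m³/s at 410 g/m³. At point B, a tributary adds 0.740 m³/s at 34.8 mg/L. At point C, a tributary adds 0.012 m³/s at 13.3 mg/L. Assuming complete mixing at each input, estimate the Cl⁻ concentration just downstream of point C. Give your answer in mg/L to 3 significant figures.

After input A: C = (1.5·38 + 0.166·410) / 1.666 = 75.07 mg/L.
After input B: C = (1.666·75.07 + 0.74·34.8) / 2.406 = 62.68 mg/L.
After input C: C = (2.406·62.68 + 0.012·13.3) / 2.418 = 62.44 mg/L.

62.4 mg/L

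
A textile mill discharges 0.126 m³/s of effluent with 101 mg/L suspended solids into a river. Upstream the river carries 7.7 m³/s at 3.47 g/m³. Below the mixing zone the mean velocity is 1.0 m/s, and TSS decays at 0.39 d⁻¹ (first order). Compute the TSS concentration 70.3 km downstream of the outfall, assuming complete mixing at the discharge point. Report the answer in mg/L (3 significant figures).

3.67 mg/L

After complete mixing, C₀ = (0.126·101 + 7.7·3.47) / 7.826 = 5.04 mg/L.
Travel time t = 7.03e+04 m / 1.0 m/s = 7.03e+04 s = 0.8137 d.
C = 5.04·exp(−0.39·0.8137) = 5.04·0.7281 = 3.67 mg/L.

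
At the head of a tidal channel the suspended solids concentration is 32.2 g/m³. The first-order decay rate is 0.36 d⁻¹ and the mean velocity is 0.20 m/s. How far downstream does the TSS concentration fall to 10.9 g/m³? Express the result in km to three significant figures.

52.0 km

From C = C₀·e^(−kt), t = ln(C₀/C)/k = ln(32.2/10.9)/0.36 = 1.083/0.36 = 3.009 d.
Distance = v·t = 0.20 m/s × 2.6e+05 s = 5.199e+04 m = 51.99 km.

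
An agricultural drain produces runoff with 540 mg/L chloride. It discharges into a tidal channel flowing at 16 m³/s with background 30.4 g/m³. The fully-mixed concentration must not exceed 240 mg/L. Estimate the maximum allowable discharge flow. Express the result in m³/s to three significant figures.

11.2 m³/s

Mass balance at complete mixing: C_std·(Q_w + Q_r) = Q_w·C_e + Q_r·C_b.
Rearranging, Q_w = Q_r·(C_std − C_b)/(C_e − C_std) = 16·(240 − 30.4) / (540 − 240) = 11.18 m³/s.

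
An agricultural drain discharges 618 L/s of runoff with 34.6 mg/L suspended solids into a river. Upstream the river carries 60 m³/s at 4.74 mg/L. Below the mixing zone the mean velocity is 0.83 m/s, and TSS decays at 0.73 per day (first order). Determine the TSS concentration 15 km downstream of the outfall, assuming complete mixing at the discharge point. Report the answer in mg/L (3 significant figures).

618 L/s = 0.618 m³/s.
After complete mixing, C₀ = (0.618·34.6 + 60·4.74) / 60.62 = 5.044 mg/L.
Travel time t = 1.5e+04 m / 0.83 m/s = 1.807e+04 s = 0.2092 d.
C = 5.044·exp(−0.73·0.2092) = 5.044·0.8584 = 4.33 mg/L.

4.33 mg/L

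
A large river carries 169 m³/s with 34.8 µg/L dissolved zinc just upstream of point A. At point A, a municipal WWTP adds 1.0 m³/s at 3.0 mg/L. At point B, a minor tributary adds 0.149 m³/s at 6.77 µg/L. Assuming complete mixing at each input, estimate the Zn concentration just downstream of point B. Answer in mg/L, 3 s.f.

34.8 µg/L = 0.0348 mg/L.
After input A: C = (169·0.0348 + 1·3) / 170 = 0.05224 mg/L.
6.77 µg/L = 0.00677 mg/L.
After input B: C = (170·0.05224 + 0.149·0.00677) / 170.1 = 0.0522 mg/L.

0.0522 mg/L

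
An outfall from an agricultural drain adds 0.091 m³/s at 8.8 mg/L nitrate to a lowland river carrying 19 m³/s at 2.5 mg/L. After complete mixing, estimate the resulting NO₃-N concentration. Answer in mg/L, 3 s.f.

2.53 mg/L

Flow-weighted mixing gives C = (0.091·8.8 + 19·2.5) / (0.091 + 19) = 48.3/19.09 = 2.53 mg/L.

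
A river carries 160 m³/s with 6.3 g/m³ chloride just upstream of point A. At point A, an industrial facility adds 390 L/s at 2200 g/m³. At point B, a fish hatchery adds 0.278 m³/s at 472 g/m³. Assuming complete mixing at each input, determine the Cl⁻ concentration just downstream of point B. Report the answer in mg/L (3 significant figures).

390 L/s = 0.39 m³/s.
After input A: C = (160·6.3 + 0.39·2200) / 160.4 = 11.63 mg/L.
After input B: C = (160.4·11.63 + 0.278·472) / 160.7 = 12.43 mg/L.

12.4 mg/L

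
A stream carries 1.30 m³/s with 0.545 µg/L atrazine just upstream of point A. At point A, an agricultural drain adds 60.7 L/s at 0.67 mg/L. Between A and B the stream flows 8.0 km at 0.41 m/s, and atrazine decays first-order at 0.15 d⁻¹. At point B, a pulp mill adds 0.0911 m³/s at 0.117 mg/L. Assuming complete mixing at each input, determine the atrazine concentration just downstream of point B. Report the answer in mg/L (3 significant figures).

0.545 µg/L = 0.000545 mg/L.
60.7 L/s = 0.0607 m³/s.
After input A: C = (1.3·0.000545 + 0.0607·0.67) / 1.361 = 0.03041 mg/L.
Over the 8.0 km reach to input B (t = 1.951e+04 s = 0.2258 d), decay gives C = 0.03041·exp(−0.15·0.2258) = 0.0294 mg/L.
After input B: C = (1.361·0.0294 + 0.0911·0.117) / 1.452 = 0.03489 mg/L.

0.0349 mg/L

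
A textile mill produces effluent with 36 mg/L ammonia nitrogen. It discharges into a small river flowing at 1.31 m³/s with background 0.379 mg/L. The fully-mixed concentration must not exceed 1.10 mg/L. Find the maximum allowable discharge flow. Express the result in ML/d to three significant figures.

2.34 ML/d

Mass balance at complete mixing: C_std·(Q_w + Q_r) = Q_w·C_e + Q_r·C_b.
Rearranging, Q_w = Q_r·(C_std − C_b)/(C_e − C_std) = 1.31·(1.1 − 0.379) / (36 − 1.1) = 0.02706 m³/s.
= 2.338 ML/d.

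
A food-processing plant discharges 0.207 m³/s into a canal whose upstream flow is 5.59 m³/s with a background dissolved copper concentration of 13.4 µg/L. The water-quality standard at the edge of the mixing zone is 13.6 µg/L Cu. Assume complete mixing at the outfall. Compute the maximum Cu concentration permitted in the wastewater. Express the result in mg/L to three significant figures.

13.4 µg/L = 0.0134 mg/L.
13.6 µg/L = 0.0136 mg/L.
Mass balance: 0.0136·5.797 = 0.207·Cₑ + 5.59·0.0134.
Cₑ = (0.07884 − 0.07491) / 0.207 = 0.019 mg/L.

0.0190 mg/L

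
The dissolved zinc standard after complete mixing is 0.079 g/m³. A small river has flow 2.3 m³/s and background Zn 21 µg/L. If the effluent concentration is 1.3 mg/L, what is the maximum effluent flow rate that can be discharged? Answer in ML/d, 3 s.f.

9.44 ML/d

21 µg/L = 0.021 mg/L.
Mass balance at complete mixing: C_std·(Q_w + Q_r) = Q_w·C_e + Q_r·C_b.
Rearranging, Q_w = Q_r·(C_std − C_b)/(C_e − C_std) = 2.3·(0.079 − 0.021) / (1.3 − 0.079) = 0.1093 m³/s.
= 9.44 ML/d.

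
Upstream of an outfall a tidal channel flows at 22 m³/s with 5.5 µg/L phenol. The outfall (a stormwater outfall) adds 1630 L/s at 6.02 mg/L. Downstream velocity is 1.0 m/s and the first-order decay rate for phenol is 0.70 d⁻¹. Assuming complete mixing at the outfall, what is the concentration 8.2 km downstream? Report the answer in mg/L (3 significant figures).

0.393 mg/L

1630 L/s = 1.63 m³/s.
5.5 µg/L = 0.0055 mg/L.
After complete mixing, C₀ = (1.63·6.02 + 22·0.0055) / 23.63 = 0.4204 mg/L.
Travel time t = 8200 m / 1.0 m/s = 8200 s = 0.09491 d.
C = 0.4204·exp(−0.70·0.09491) = 0.4204·0.9357 = 0.3934 mg/L.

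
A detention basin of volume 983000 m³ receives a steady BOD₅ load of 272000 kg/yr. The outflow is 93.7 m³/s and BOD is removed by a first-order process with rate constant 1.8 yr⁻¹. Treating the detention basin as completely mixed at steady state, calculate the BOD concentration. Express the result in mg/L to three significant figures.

0.0919 mg/L

Outflow Q = 93.7 m³/s × 3.156e+07 s/yr = 2.957e+09 m³/yr.
Steady-state CSTR mass balance: W = Q·C + k·V·C, so C = W/(Q + kV).
Q + kV = 2.957e+09 + 1.8·983000 = 2.959e+09 m³/yr.
C = 272000/2.959e+09 = 9.193e-05 kg/m³ = 0.09193 mg/L.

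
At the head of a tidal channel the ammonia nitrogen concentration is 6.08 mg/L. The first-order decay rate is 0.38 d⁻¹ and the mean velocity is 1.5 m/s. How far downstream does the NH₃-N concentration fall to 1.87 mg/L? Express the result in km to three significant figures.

From C = C₀·e^(−kt), t = ln(C₀/C)/k = ln(6.08/1.87)/0.38 = 1.179/0.38 = 3.103 d.
Distance = v·t = 1.5 m/s × 2.681e+05 s = 4.021e+05 m = 402.1 km.

402 km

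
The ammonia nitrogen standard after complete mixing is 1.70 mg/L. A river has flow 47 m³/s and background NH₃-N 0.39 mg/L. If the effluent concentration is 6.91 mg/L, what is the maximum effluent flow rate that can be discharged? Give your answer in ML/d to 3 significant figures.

1020 ML/d

Mass balance at complete mixing: C_std·(Q_w + Q_r) = Q_w·C_e + Q_r·C_b.
Rearranging, Q_w = Q_r·(C_std − C_b)/(C_e − C_std) = 47·(1.7 − 0.39) / (6.91 − 1.7) = 11.82 m³/s.
= 1021 ML/d.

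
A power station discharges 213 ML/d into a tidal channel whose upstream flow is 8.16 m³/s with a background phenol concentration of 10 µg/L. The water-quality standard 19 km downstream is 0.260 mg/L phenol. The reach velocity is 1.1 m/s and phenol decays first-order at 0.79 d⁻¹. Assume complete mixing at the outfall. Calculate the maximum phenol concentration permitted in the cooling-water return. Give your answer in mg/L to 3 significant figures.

1.28 mg/L

213 ML/d = 2.465 m³/s.
10 µg/L = 0.01 mg/L.
Travel time to the compliance point: t = 1.9e+04/1.1 = 1.727e+04 s = 0.1999 d; decay factor exp(−0.79·0.1999) = 0.8539.
So the concentration just after mixing may be at most 0.26/0.8539 = 0.3045 mg/L.
Mass balance: 0.3045·10.63 = 2.465·Cₑ + 8.16·0.01.
Cₑ = (3.235 − 0.0816) / 2.465 = 1.279 mg/L.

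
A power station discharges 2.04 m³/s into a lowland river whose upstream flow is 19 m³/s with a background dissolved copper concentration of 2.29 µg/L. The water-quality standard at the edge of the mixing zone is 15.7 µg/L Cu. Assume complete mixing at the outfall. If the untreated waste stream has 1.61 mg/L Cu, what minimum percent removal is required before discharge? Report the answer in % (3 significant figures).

2.29 µg/L = 0.00229 mg/L.
15.7 µg/L = 0.0157 mg/L.
Mass balance: 0.0157·21.04 = 2.04·Cₑ + 19·0.00229.
Cₑ = (0.3303 − 0.04351) / 2.04 = 0.1406 mg/L.
Required removal = 1 − 0.1406/1.61 = 91.27 %.

91.3 %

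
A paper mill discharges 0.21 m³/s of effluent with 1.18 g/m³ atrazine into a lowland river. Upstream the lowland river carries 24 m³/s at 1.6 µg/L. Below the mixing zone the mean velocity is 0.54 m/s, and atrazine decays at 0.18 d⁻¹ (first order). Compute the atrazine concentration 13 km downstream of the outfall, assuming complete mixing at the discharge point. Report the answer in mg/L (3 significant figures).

1.6 µg/L = 0.0016 mg/L.
After complete mixing, C₀ = (0.21·1.18 + 24·0.0016) / 24.21 = 0.01182 mg/L.
Travel time t = 1.3e+04 m / 0.54 m/s = 2.407e+04 s = 0.2786 d.
C = 0.01182·exp(−0.18·0.2786) = 0.01182·0.9511 = 0.01124 mg/L.

0.0112 mg/L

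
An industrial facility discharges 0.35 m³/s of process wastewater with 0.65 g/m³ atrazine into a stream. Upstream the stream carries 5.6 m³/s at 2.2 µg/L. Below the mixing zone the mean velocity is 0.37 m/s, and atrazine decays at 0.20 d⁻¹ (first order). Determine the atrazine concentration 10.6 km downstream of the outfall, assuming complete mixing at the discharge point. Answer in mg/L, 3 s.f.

2.2 µg/L = 0.0022 mg/L.
After complete mixing, C₀ = (0.35·0.65 + 5.6·0.0022) / 5.95 = 0.04031 mg/L.
Travel time t = 1.06e+04 m / 0.37 m/s = 2.865e+04 s = 0.3316 d.
C = 0.04031·exp(−0.20·0.3316) = 0.04031·0.9358 = 0.03772 mg/L.

0.0377 mg/L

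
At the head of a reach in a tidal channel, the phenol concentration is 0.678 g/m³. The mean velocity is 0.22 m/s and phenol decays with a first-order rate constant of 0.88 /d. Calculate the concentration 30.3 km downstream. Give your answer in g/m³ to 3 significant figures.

0.167 g/m³

Travel time t = 30.3 km / 0.22 m/s = 3.03e+04/0.22 = 1.377e+05 s = 1.594 d.
First-order decay: C = 0.678·exp(−0.88·1.594) = 0.678·0.2459 = 0.1667 g/m³.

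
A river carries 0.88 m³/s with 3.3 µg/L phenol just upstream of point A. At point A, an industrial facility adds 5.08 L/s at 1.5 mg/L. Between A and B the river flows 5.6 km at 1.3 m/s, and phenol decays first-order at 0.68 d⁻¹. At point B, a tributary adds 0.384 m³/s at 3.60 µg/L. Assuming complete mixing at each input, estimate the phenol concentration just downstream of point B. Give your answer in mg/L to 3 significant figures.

0.00911 mg/L

3.3 µg/L = 0.0033 mg/L.
5.08 L/s = 0.00508 m³/s.
After input A: C = (0.88·0.0033 + 0.00508·1.5) / 0.8851 = 0.01189 mg/L.
Over the 5.6 km reach to input B (t = 4308 s = 0.04986 d), decay gives C = 0.01189·exp(−0.68·0.04986) = 0.01149 mg/L.
3.60 µg/L = 0.0036 mg/L.
After input B: C = (0.8851·0.01149 + 0.384·0.0036) / 1.269 = 0.009105 mg/L.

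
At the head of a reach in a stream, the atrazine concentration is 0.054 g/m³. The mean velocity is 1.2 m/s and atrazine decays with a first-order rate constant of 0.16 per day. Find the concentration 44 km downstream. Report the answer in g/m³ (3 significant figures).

Travel time t = 44 km / 1.2 m/s = 4.4e+04/1.2 = 3.667e+04 s = 0.4244 d.
First-order decay: C = 0.054·exp(−0.16·0.4244) = 0.054·0.9344 = 0.05046 g/m³.

0.0505 g/m³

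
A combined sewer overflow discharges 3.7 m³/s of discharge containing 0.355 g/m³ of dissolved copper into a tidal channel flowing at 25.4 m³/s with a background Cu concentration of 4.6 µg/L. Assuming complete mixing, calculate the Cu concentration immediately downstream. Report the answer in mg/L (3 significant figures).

0.0492 mg/L

4.6 µg/L = 0.0046 mg/L.
Conservation of mass across the mixing zone: C = (3.7·0.355 + 25.4·0.0046) / (3.7 + 25.4) = 1.43/29.1 = 0.04915 mg/L.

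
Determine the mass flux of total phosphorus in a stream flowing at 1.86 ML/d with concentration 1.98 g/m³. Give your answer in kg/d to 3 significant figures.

3.68 kg/d

1.86 ML/d = 0.02153 m³/s.
Mass flux = Q·C = 0.02153 m³/s × 1.98 g/m³ = 0.04262 g/s.
= 0.04262 g/s × 86.4 = 3.683 kg/d.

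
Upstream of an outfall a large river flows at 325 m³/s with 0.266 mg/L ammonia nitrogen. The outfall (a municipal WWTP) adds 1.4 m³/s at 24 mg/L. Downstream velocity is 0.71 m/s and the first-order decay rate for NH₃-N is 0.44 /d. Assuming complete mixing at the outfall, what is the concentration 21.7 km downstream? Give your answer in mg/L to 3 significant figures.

After complete mixing, C₀ = (1.4·24 + 325·0.266) / 326.4 = 0.3678 mg/L.
Travel time t = 2.17e+04 m / 0.71 m/s = 3.056e+04 s = 0.3537 d.
C = 0.3678·exp(−0.44·0.3537) = 0.3678·0.8559 = 0.3148 mg/L.

0.315 mg/L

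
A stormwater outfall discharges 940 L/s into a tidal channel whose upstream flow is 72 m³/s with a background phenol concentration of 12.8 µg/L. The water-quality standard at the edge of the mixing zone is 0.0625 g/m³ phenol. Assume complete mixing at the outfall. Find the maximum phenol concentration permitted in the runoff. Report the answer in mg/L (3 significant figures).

3.87 mg/L

940 L/s = 0.94 m³/s.
12.8 µg/L = 0.0128 mg/L.
Mass balance: 0.0625·72.94 = 0.94·Cₑ + 72·0.0128.
Cₑ = (4.559 − 0.9216) / 0.94 = 3.869 mg/L.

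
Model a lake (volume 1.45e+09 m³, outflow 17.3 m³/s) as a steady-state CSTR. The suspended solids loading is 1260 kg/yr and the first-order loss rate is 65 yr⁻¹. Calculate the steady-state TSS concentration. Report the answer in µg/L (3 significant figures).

0.0133 µg/L

Outflow Q = 17.3 m³/s × 3.156e+07 s/yr = 5.459e+08 m³/yr.
Steady-state CSTR mass balance: W = Q·C + k·V·C, so C = W/(Q + kV).
Q + kV = 5.459e+08 + 65·1.45e+09 = 9.48e+10 m³/yr.
C = 1260/9.48e+10 = 1.329e-08 kg/m³ = 1.329e-05 mg/L = 0.01329 µg/L.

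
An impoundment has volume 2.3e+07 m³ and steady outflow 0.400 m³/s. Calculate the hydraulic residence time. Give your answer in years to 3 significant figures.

1.82 yr

Q = 0.400 m³/s × 3.156e+07 s/yr = 1.262e+07 m³/yr.
Hydraulic residence time τ = V/Q = 2.3e+07/1.262e+07 = 1.822 yr.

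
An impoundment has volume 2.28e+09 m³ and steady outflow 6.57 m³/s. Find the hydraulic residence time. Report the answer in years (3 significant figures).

11.0 yr

Q = 6.57 m³/s × 3.156e+07 s/yr = 2.073e+08 m³/yr.
Hydraulic residence time τ = V/Q = 2.28e+09/2.073e+08 = 11 yr.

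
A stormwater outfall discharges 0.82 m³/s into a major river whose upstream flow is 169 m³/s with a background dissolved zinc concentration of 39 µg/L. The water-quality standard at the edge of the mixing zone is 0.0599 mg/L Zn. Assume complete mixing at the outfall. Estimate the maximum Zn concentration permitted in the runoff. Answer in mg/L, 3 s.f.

39 µg/L = 0.039 mg/L.
Mass balance: 0.0599·169.8 = 0.82·Cₑ + 169·0.039.
Cₑ = (10.17 − 6.591) / 0.82 = 4.367 mg/L.

4.37 mg/L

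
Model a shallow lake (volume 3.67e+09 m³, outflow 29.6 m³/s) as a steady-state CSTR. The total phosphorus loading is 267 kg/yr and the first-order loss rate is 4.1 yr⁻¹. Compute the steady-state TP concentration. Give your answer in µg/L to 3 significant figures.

Outflow Q = 29.6 m³/s × 3.156e+07 s/yr = 9.341e+08 m³/yr.
Steady-state CSTR mass balance: W = Q·C + k·V·C, so C = W/(Q + kV).
Q + kV = 9.341e+08 + 4.1·3.67e+09 = 1.598e+10 m³/yr.
C = 267/1.598e+10 = 1.671e-08 kg/m³ = 1.671e-05 mg/L = 0.01671 µg/L.

0.0167 µg/L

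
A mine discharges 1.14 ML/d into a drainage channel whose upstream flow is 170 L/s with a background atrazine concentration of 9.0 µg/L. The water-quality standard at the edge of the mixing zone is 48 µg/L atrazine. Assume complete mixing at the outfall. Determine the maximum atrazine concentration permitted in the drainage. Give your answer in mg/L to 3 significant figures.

0.550 mg/L

1.14 ML/d = 0.01319 m³/s.
170 L/s = 0.17 m³/s.
9.0 µg/L = 0.009 mg/L.
48 µg/L = 0.048 mg/L.
Mass balance: 0.048·0.1832 = 0.01319·Cₑ + 0.17·0.009.
Cₑ = (0.008793 − 0.00153) / 0.01319 = 0.5505 mg/L.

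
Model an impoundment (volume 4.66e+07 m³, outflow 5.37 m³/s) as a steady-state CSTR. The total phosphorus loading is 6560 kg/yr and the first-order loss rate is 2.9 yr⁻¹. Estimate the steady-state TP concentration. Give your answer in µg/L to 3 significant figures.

Outflow Q = 5.37 m³/s × 3.156e+07 s/yr = 1.695e+08 m³/yr.
Steady-state CSTR mass balance: W = Q·C + k·V·C, so C = W/(Q + kV).
Q + kV = 1.695e+08 + 2.9·4.66e+07 = 3.046e+08 m³/yr.
C = 6560/3.046e+08 = 2.154e-05 kg/m³ = 0.02154 mg/L = 21.54 µg/L.

21.5 µg/L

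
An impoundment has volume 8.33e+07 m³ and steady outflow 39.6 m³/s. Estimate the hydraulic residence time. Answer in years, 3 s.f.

Q = 39.6 m³/s × 3.156e+07 s/yr = 1.25e+09 m³/yr.
Hydraulic residence time τ = V/Q = 8.33e+07/1.25e+09 = 0.06666 yr.

0.0667 yr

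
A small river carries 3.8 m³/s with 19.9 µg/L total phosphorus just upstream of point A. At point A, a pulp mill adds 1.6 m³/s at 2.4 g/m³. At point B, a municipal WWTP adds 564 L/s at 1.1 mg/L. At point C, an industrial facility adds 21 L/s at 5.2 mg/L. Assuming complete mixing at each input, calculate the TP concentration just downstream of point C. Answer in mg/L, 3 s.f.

19.9 µg/L = 0.0199 mg/L.
After input A: C = (3.8·0.0199 + 1.6·2.4) / 5.4 = 0.7251 mg/L.
564 L/s = 0.564 m³/s.
After input B: C = (5.4·0.7251 + 0.564·1.1) / 5.964 = 0.7606 mg/L.
21 L/s = 0.021 m³/s.
After input C: C = (5.964·0.7606 + 0.021·5.2) / 5.985 = 0.7761 mg/L.

0.776 mg/L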